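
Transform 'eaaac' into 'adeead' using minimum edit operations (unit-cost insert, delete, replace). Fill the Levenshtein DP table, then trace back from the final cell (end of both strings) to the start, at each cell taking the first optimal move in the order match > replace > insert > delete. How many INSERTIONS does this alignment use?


Edit distance = 5. Backtracking from cell (5, 6) with preference match > replace > insert > delete,
then listing the resulting alignment 'eaaac' -> 'adeead' left to right:
  Step 1: insert 'a' [insertion #1]
  Step 2: replace e->d
  Step 3: replace a->e
  Step 4: replace a->e
  Step 5: keep 'a'
  Step 6: replace c->d
Total insertions: 1

1


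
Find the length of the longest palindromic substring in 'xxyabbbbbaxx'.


Scanning 'xxyabbbbbaxx' for palindromic substrings.
Substring at positions 3-9: 'abbbbba'.
Check: reverse('abbbbba') = 'abbbbba' -> palindrome confirmed.
Neighbouring characters ('y' / 'x') break symmetry, so it cannot extend further.
No longer palindromic substring exists; longest length = 7

7


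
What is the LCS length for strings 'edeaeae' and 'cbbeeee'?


DP table for LCS of 'edeaeae' and 'cbbeeee':
       c  b  b  e  e  e  e
    0  0  0  0  0  0  0  0
  e 0  0  0  0  1  1  1  1
  d 0  0  0  0  1  1  1  1
  e 0  0  0  0  1  2  2  2
  a 0  0  0  0  1  2  2  2
  e 0  0  0  0  1  2  3  3
  a 0  0  0  0  1  2  3  3
  e 0  0  0  0  1  2  3  4
LCS: 'eeee'
LCS length = 4

4


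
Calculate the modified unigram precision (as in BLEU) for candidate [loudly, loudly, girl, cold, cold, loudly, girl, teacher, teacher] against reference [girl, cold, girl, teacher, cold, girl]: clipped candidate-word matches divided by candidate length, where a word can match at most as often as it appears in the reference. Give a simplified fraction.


Reference word counts: {'cold': 2, 'girl': 3, 'teacher': 1}
Checking each candidate word (with clipping):
  'loudly' -> not in reference -> no match (matches: 0)
  'loudly' -> not in reference -> no match (matches: 0)
  'girl' -> in reference (ref count 3, used 1/3) -> match (matches: 1)
  'cold' -> in reference (ref count 2, used 1/2) -> match (matches: 2)
  'cold' -> in reference (ref count 2, used 2/2) -> match (matches: 3)
  'loudly' -> not in reference -> no match (matches: 3)
  'girl' -> in reference (ref count 3, used 2/3) -> match (matches: 4)
  'teacher' -> in reference (ref count 1, used 1/1) -> match (matches: 5)
  'teacher' -> ref count 1 already used up (1/1) -> clipped, no match (matches: 5)
Clipped matches: 5, Candidate length: 9
Precision = 5/9

5/9


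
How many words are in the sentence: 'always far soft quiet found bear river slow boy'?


Counting words by splitting on spaces:
  Word 1: 'always'
  Word 2: 'far'
  Word 3: 'soft'
  Word 4: 'quiet'
  Word 5: 'found'
  Word 6: 'bear'
  Word 7: 'river'
  Word 8: 'slow'
  Word 9: 'boy'
Total words: 9

9


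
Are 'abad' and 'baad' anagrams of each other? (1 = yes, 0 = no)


Sort characters of 'abad': 'aabd'
Sort characters of 'baad': 'aabd'
Sorted forms match -> they ARE anagrams
Result: 1

1


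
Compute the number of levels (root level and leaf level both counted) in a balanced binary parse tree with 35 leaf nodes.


In a balanced binary tree with n leaves the deepest leaf is ceil(log2(n)) edges below the root,
so counting node levels inclusive of root and leaves gives ceil(log2(n)) + 1 levels.
log2(35) = 5.1293
ceil(5.1293) = 6
levels = 6 + 1 = 7

7


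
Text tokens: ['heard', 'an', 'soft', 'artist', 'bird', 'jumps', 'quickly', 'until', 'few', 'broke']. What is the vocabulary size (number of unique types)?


Listing all tokens and tracking unique types:
  Token 1: 'heard' -> NEW (unique so far: 1)
  Token 2: 'an' -> NEW (unique so far: 2)
  Token 3: 'soft' -> NEW (unique so far: 3)
  Token 4: 'artist' -> NEW (unique so far: 4)
  Token 5: 'bird' -> NEW (unique so far: 5)
  Token 6: 'jumps' -> NEW (unique so far: 6)
  Token 7: 'quickly' -> NEW (unique so far: 7)
  Token 8: 'until' -> NEW (unique so far: 8)
  Token 9: 'few' -> NEW (unique so far: 9)
  Token 10: 'broke' -> NEW (unique so far: 10)
Unique types: ('an', 'artist', 'bird', 'broke', 'few', 'heard', 'jumps', 'quickly', 'soft', 'until')
Vocabulary size: 10

10


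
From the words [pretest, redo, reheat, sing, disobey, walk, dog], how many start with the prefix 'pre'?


Checking each word for prefix 'pre':
  'pretest' -> YES, starts with 'pre' (count: 1)
  'redo' -> no (count: 1)
  'reheat' -> no (count: 1)
  'sing' -> no (count: 1)
  'disobey' -> no (count: 1)
  'walk' -> no (count: 1)
  'dog' -> no (count: 1)
Total with prefix 'pre': 1

1


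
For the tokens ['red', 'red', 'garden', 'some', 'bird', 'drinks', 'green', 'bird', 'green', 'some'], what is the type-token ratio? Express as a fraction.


Tokens: 10
Unique types: ('bird', 'drinks', 'garden', 'green', 'red', 'some') = 6
TTR = 6/10
Simplify: divide both by 2 -> 3/5
TTR = 3/5

3/5


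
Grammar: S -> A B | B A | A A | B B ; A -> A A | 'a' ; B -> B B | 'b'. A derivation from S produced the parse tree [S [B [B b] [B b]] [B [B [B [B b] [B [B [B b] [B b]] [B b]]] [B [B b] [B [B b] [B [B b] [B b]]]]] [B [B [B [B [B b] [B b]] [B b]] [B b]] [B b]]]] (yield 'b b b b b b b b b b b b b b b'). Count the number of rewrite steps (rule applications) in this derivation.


Every bracketed nonterminal node [X ...] in the tree is produced by exactly one rule application.
Reading the tree off as a leftmost derivation:
  Step 1: S  =>  B B   (applied S -> B B)
  Step 2: B B  =>  B B B   (applied B -> B B)
  Step 3: B B B  =>  b B B   (applied B -> b)
  Step 4: b B B  =>  b b B   (applied B -> b)
  Step 5: b b B  =>  b b B B   (applied B -> B B)
  Step 6: b b B B  =>  b b B B B   (applied B -> B B)
  Step 7: b b B B B  =>  b b B B B B   (applied B -> B B)
  Step 8: b b B B B B  =>  b b b B B B   (applied B -> b)
  Step 9: b b b B B B  =>  b b b B B B B   (applied B -> B B)
  Step 10: b b b B B B B  =>  b b b B B B B B   (applied B -> B B)
  Step 11: b b b B B B B B  =>  b b b b B B B B   (applied B -> b)
  Step 12: b b b b B B B B  =>  b b b b b B B B   (applied B -> b)
  Step 13: b b b b b B B B  =>  b b b b b b B B   (applied B -> b)
  Step 14: b b b b b b B B  =>  b b b b b b B B B   (applied B -> B B)
  Step 15: b b b b b b B B B  =>  b b b b b b b B B   (applied B -> b)
  Step 16: b b b b b b b B B  =>  b b b b b b b B B B   (applied B -> B B)
  Step 17: b b b b b b b B B B  =>  b b b b b b b b B B   (applied B -> b)
  Step 18: b b b b b b b b B B  =>  b b b b b b b b B B B   (applied B -> B B)
  Step 19: b b b b b b b b B B B  =>  b b b b b b b b b B B   (applied B -> b)
  Step 20: b b b b b b b b b B B  =>  b b b b b b b b b b B   (applied B -> b)
  Step 21: b b b b b b b b b b B  =>  b b b b b b b b b b B B   (applied B -> B B)
  Step 22: b b b b b b b b b b B B  =>  b b b b b b b b b b B B B   (applied B -> B B)
  Step 23: b b b b b b b b b b B B B  =>  b b b b b b b b b b B B B B   (applied B -> B B)
  Step 24: b b b b b b b b b b B B B B  =>  b b b b b b b b b b B B B B B   (applied B -> B B)
  Step 25: b b b b b b b b b b B B B B B  =>  b b b b b b b b b b b B B B B   (applied B -> b)
  Step 26: b b b b b b b b b b b B B B B  =>  b b b b b b b b b b b b B B B   (applied B -> b)
  Step 27: b b b b b b b b b b b b B B B  =>  b b b b b b b b b b b b b B B   (applied B -> b)
  Step 28: b b b b b b b b b b b b b B B  =>  b b b b b b b b b b b b b b B   (applied B -> b)
  Step 29: b b b b b b b b b b b b b b B  =>  b b b b b b b b b b b b b b b   (applied B -> b)
Final yield: b b b b b b b b b b b b b b b
Total rewrite steps: 29

29


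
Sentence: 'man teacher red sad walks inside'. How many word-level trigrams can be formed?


Word trigrams from [6] words:
  Trigram 1: (man teacher red)
  Trigram 2: (teacher red sad)
  Trigram 3: (red sad walks)
  Trigram 4: (sad walks inside)
Total word trigrams: 6 - 2 = 4

4


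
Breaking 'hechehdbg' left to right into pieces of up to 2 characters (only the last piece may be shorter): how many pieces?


'hechehdbg' has 9 characters.
Chunking with max size 2:
  Chunk 1: 'he' (positions 0-1)
  Chunk 2: 'ch' (positions 2-3)
  Chunk 3: 'eh' (positions 4-5)
  Chunk 4: 'db' (positions 6-7)
  Chunk 5: 'g' (positions 8-8)
Total chunks: ceil(9 / 2) = 5

5


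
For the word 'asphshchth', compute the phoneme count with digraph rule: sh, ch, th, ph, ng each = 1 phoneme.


Parsing 'asphshchth' greedily, digraphs first:
  'a' -> vowel phoneme (phonemes so far: 1)
  's' -> consonant phoneme (phonemes so far: 2)
  'ph' -> digraph (1 consonant phoneme) (phonemes so far: 3)
  'sh' -> digraph (1 consonant phoneme) (phonemes so far: 4)
  'ch' -> digraph (1 consonant phoneme) (phonemes so far: 5)
  'th' -> digraph (1 consonant phoneme) (phonemes so far: 6)
Total phonemes: 6

6


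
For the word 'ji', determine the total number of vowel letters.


Scanning each character of 'ji':
  Position 1: 'j' -> consonant (running count: 0)
  Position 2: 'i' -> vowel (running count: 1)
Total vowels: 1

1


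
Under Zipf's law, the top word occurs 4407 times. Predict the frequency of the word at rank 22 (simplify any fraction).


Zipf's law: freq(rank) = f1 / rank
f1 = 4407, rank = 22
freq = 4407 / 22
GCD(4407, 22) = 1
Simplified: 4407/22

4407/22


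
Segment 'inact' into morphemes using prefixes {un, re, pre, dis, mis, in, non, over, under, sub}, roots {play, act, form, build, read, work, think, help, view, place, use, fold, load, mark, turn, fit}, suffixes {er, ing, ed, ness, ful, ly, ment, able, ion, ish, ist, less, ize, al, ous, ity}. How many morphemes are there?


Segmenting 'inact' against the inventory:
  'in' -> prefix (morpheme 1)
  'act' -> root (morpheme 2)
Total morphemes: 2

2


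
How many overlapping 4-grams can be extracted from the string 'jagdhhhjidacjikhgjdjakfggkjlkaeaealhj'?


String 'jagdhhhjidacjikhgjdjakfggkjlkaeaealhj' has length L = 37.
Number of overlapping n-grams = L - n + 1
Substituting: 37 - 4 + 1 = 34

34


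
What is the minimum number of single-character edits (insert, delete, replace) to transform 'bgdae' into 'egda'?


Building DP table for s1='bgdae' (len 5) and s2='egda' (len 4):
       e  g  d  a
    0  1  2  3  4
  b 1  1  2  3  4
  g 2  2  1  2  3
  d 3  3  2  1  2
  a 4  4  3  2  1
  e 5  4  4  3  2
Edit distance = dp[5][4] = 2

2


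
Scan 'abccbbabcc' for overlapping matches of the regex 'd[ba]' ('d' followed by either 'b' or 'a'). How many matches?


Pattern: d[ba] means 'd' followed by either 'b' or 'a'.
Scanning 'abccbbabcc' position-by-position:
  Pos 0: window 'ab' -> no
  Pos 1: window 'bc' -> no
  Pos 2: window 'cc' -> no
  Pos 3: window 'cb' -> no
  Pos 4: window 'bb' -> no
  Pos 5: window 'ba' -> no
  Pos 6: window 'ab' -> no
  Pos 7: window 'bc' -> no
  Pos 8: window 'cc' -> no
  Pos 9: window 'c' -> no
Total matches: 0

0


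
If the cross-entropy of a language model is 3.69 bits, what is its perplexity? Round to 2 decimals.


Perplexity formula: PP = 2^H
H = 3.69
PP = 2^3.69
Decompose: 2^3.69 = 2^3 * 2^0.69
2^3 = 8, 2^0.69 ~ 1.6132835
PP ~ 8 * 1.6132835 = 12.9062680
Rounded to 2 decimals: 12.91

12.91


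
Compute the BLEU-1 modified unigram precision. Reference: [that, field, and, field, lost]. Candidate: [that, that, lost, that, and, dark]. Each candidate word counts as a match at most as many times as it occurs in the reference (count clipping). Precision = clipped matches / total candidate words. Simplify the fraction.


Reference word counts: {'and': 1, 'field': 2, 'lost': 1, 'that': 1}
Checking each candidate word (with clipping):
  'that' -> in reference (ref count 1, used 1/1) -> match (matches: 1)
  'that' -> ref count 1 already used up (1/1) -> clipped, no match (matches: 1)
  'lost' -> in reference (ref count 1, used 1/1) -> match (matches: 2)
  'that' -> ref count 1 already used up (1/1) -> clipped, no match (matches: 2)
  'and' -> in reference (ref count 1, used 1/1) -> match (matches: 3)
  'dark' -> not in reference -> no match (matches: 3)
Clipped matches: 3, Candidate length: 6
Precision = 3/6 = 1/2

1/2


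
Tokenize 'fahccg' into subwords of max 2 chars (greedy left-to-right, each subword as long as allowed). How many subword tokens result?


'fahccg' has 6 characters.
Chunking with max size 2:
  Chunk 1: 'fa' (positions 0-1)
  Chunk 2: 'hc' (positions 2-3)
  Chunk 3: 'cg' (positions 4-5)
Total chunks: ceil(6 / 2) = 3

3


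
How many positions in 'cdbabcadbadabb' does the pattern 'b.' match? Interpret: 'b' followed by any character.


Pattern: b. means 'b' followed by any character.
Scanning 'cdbabcadbadabb' position-by-position:
  Pos 0: window 'cd' -> no
  Pos 1: window 'db' -> no
  Pos 2: window 'ba' -> MATCH
  Pos 3: window 'ab' -> no
  Pos 4: window 'bc' -> MATCH
  Pos 5: window 'ca' -> no
  Pos 6: window 'ad' -> no
  Pos 7: window 'db' -> no
  Pos 8: window 'ba' -> MATCH
  Pos 9: window 'ad' -> no
  Pos 10: window 'da' -> no
  Pos 11: window 'ab' -> no
  Pos 12: window 'bb' -> MATCH
  Pos 13: window 'b' -> no
Total matches: 4

4


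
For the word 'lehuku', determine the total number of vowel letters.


Scanning each character of 'lehuku':
  Position 1: 'l' -> consonant (running count: 0)
  Position 2: 'e' -> vowel (running count: 1)
  Position 3: 'h' -> consonant (running count: 1)
  Position 4: 'u' -> vowel (running count: 2)
  Position 5: 'k' -> consonant (running count: 2)
  Position 6: 'u' -> vowel (running count: 3)
Total vowels: 3

3


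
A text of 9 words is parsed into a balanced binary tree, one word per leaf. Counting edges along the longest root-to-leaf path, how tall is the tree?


In a balanced binary tree with n leaves the deepest leaf is ceil(log2(n)) edges below the root.
log2(9) = 3.1699
ceil(3.1699) = 4
height (edges) = 4

4


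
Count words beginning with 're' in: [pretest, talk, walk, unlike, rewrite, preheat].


Checking each word for prefix 're':
  'pretest' -> no (count: 0)
  'talk' -> no (count: 0)
  'walk' -> no (count: 0)
  'unlike' -> no (count: 0)
  'rewrite' -> YES, starts with 're' (count: 1)
  'preheat' -> no (count: 1)
Total with prefix 're': 1

1


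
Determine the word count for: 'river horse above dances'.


Counting words by splitting on spaces:
  Word 1: 'river'
  Word 2: 'horse'
  Word 3: 'above'
  Word 4: 'dances'
Total words: 4

4


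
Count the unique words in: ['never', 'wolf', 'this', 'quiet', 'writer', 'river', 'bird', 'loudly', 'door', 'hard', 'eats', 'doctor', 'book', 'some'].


Listing all tokens and tracking unique types:
  Token 1: 'never' -> NEW (unique so far: 1)
  Token 2: 'wolf' -> NEW (unique so far: 2)
  Token 3: 'this' -> NEW (unique so far: 3)
  Token 4: 'quiet' -> NEW (unique so far: 4)
  Token 5: 'writer' -> NEW (unique so far: 5)
  Token 6: 'river' -> NEW (unique so far: 6)
  Token 7: 'bird' -> NEW (unique so far: 7)
  Token 8: 'loudly' -> NEW (unique so far: 8)
  Token 9: 'door' -> NEW (unique so far: 9)
  Token 10: 'hard' -> NEW (unique so far: 10)
  Token 11: 'eats' -> NEW (unique so far: 11)
  Token 12: 'doctor' -> NEW (unique so far: 12)
  Token 13: 'book' -> NEW (unique so far: 13)
  Token 14: 'some' -> NEW (unique so far: 14)
Unique types: ('bird', 'book', 'doctor', 'door', 'eats', 'hard', 'loudly', 'never', 'quiet', 'river', 'some', 'this', 'wolf', 'writer')
Vocabulary size: 14

14


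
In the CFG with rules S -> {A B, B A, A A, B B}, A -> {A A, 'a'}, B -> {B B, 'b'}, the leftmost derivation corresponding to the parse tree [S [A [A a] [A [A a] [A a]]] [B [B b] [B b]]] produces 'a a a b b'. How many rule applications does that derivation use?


Every bracketed nonterminal node [X ...] in the tree is produced by exactly one rule application.
Reading the tree off as a leftmost derivation:
  Step 1: S  =>  A B   (applied S -> A B)
  Step 2: A B  =>  A A B   (applied A -> A A)
  Step 3: A A B  =>  a A B   (applied A -> a)
  Step 4: a A B  =>  a A A B   (applied A -> A A)
  Step 5: a A A B  =>  a a A B   (applied A -> a)
  Step 6: a a A B  =>  a a a B   (applied A -> a)
  Step 7: a a a B  =>  a a a B B   (applied B -> B B)
  Step 8: a a a B B  =>  a a a b B   (applied B -> b)
  Step 9: a a a b B  =>  a a a b b   (applied B -> b)
Final yield: a a a b b
Total rewrite steps: 9

9


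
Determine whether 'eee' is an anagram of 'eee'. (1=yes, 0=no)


Sort characters of 'eee': 'eee'
Sort characters of 'eee': 'eee'
Sorted forms match -> they ARE anagrams
Result: 1

1


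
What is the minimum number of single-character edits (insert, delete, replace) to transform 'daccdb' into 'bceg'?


Building DP table for s1='daccdb' (len 6) and s2='bceg' (len 4):
       b  c  e  g
    0  1  2  3  4
  d 1  1  2  3  4
  a 2  2  2  3  4
  c 3  3  2  3  4
  c 4  4  3  3  4
  d 5  5  4  4  4
  b 6  5  5  5  5
Edit distance = dp[6][4] = 5

5


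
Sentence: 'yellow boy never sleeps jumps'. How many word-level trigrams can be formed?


Word trigrams from [5] words:
  Trigram 1: (yellow boy never)
  Trigram 2: (boy never sleeps)
  Trigram 3: (never sleeps jumps)
Total word trigrams: 5 - 2 = 3

3


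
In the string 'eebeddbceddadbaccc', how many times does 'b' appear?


Scanning 'eebeddbceddadbaccc' for 'b':
  Position 2: 'b' -> MATCH (count: 1)
  Position 6: 'b' -> MATCH (count: 2)
  Position 13: 'b' -> MATCH (count: 3)
Total occurrences of 'b': 3

3


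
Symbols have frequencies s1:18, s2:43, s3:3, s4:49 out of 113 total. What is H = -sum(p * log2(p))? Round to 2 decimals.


Computing entropy H = -sum(p_i * log2(p_i)):
  s1: p = 18/113 = 0.1593, -p*log2(p) = 0.4222
  s2: p = 43/113 = 0.3805, -p*log2(p) = 0.5304
  s3: p = 3/113 = 0.0265, -p*log2(p) = 0.1390
  s4: p = 49/113 = 0.4336, -p*log2(p) = 0.5227
H = sum of terms = 1.6143
Rounded to 2 decimals: 1.61

1.61


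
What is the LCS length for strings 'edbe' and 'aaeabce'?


DP table for LCS of 'edbe' and 'aaeabce':
       a  a  e  a  b  c  e
    0  0  0  0  0  0  0  0
  e 0  0  0  1  1  1  1  1
  d 0  0  0  1  1  1  1  1
  b 0  0  0  1  1  2  2  2
  e 0  0  0  1  1  2  2  3
LCS: 'ebe'
LCS length = 3

3


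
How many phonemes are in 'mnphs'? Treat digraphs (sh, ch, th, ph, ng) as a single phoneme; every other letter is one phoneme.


Parsing 'mnphs' greedily, digraphs first:
  'm' -> consonant phoneme (phonemes so far: 1)
  'n' -> consonant phoneme (phonemes so far: 2)
  'ph' -> digraph (1 consonant phoneme) (phonemes so far: 3)
  's' -> consonant phoneme (phonemes so far: 4)
Total phonemes: 4

4


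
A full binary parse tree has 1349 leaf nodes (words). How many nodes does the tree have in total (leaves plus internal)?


Leaf nodes (terminals): 1349
Internal nodes = n - 1 = 1349 - 1 = 1348
Total = leaves + internal = 1349 + 1348 = 2697

2697


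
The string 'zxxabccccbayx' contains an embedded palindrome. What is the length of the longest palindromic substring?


Scanning 'zxxabccccbayx' for palindromic substrings.
Substring at positions 3-10: 'abccccba'.
Check: reverse('abccccba') = 'abccccba' -> palindrome confirmed.
Neighbouring characters ('x' / 'y') break symmetry, so it cannot extend further.
No longer palindromic substring exists; longest length = 8

8


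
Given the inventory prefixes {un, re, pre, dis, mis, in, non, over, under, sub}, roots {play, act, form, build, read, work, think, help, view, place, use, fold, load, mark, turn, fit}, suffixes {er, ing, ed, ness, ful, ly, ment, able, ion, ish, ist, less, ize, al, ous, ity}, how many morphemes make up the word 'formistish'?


Segmenting 'formistish' against the inventory:
  'form' -> root (morpheme 1)
  'ist' -> suffix (morpheme 2)
  'ish' -> suffix (morpheme 3)
Total morphemes: 3

3


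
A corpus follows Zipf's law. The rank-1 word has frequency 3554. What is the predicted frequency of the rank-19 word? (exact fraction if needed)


Zipf's law: freq(rank) = f1 / rank
f1 = 3554, rank = 19
freq = 3554 / 19
GCD(3554, 19) = 1
Simplified: 3554/19

3554/19


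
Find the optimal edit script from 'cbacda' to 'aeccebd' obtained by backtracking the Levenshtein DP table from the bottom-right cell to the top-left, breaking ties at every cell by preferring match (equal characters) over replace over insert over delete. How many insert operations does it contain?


Edit distance = 6. Backtracking from cell (6, 7) with preference match > replace > insert > delete,
then listing the resulting alignment 'cbacda' -> 'aeccebd' left to right:
  Step 1: replace c->a
  Step 2: replace b->e
  Step 3: replace a->c
  Step 4: keep 'c'
  Step 5: insert 'e' [insertion #1]
  Step 6: replace d->b
  Step 7: replace a->d
Total insertions: 1

1


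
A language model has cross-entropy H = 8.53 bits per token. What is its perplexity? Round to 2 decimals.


Perplexity formula: PP = 2^H
H = 8.53
PP = 2^8.53
Decompose: 2^8.53 = 2^8 * 2^0.53
2^8 = 256, 2^0.53 ~ 1.4439292
PP ~ 256 * 1.4439292 = 369.6458752
Rounded to 2 decimals: 369.65

369.65


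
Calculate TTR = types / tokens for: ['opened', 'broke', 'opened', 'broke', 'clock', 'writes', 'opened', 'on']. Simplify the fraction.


Tokens: 8
Unique types: ('broke', 'clock', 'on', 'opened', 'writes') = 5
TTR = 5/8
Already in lowest terms.

5/8


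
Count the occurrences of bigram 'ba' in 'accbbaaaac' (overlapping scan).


Scanning 'accbbaaaac' for bigram 'ba':
  Position 0: 'ac' -> no
  Position 1: 'cc' -> no
  Position 2: 'cb' -> no
  Position 3: 'bb' -> no
  Position 4: 'ba' -> MATCH
  Position 5: 'aa' -> no
  Position 6: 'aa' -> no
  Position 7: 'aa' -> no
  Position 8: 'ac' -> no
Total matches: 1

1


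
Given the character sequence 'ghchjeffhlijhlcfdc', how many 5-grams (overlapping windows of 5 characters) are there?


String 'ghchjeffhlijhlcfdc' has length L = 18.
Number of overlapping n-grams = L - n + 1
Substituting: 18 - 5 + 1 = 14

14


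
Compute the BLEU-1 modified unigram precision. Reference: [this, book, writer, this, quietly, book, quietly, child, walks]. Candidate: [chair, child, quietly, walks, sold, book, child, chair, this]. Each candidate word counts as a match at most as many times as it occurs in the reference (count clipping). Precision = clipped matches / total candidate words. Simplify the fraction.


Reference word counts: {'book': 2, 'child': 1, 'quietly': 2, 'this': 2, 'walks': 1, 'writer': 1}
Checking each candidate word (with clipping):
  'chair' -> not in reference -> no match (matches: 0)
  'child' -> in reference (ref count 1, used 1/1) -> match (matches: 1)
  'quietly' -> in reference (ref count 2, used 1/2) -> match (matches: 2)
  'walks' -> in reference (ref count 1, used 1/1) -> match (matches: 3)
  'sold' -> not in reference -> no match (matches: 3)
  'book' -> in reference (ref count 2, used 1/2) -> match (matches: 4)
  'child' -> ref count 1 already used up (1/1) -> clipped, no match (matches: 4)
  'chair' -> not in reference -> no match (matches: 4)
  'this' -> in reference (ref count 2, used 1/2) -> match (matches: 5)
Clipped matches: 5, Candidate length: 9
Precision = 5/9

5/9


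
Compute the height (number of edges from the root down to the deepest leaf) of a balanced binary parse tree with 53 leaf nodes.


In a balanced binary tree with n leaves the deepest leaf is ceil(log2(n)) edges below the root.
log2(53) = 5.7279
ceil(5.7279) = 6
height (edges) = 6

6


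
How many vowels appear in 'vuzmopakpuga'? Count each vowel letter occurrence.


Scanning each character of 'vuzmopakpuga':
  Position 1: 'v' -> consonant (running count: 0)
  Position 2: 'u' -> vowel (running count: 1)
  Position 3: 'z' -> consonant (running count: 1)
  Position 4: 'm' -> consonant (running count: 1)
  Position 5: 'o' -> vowel (running count: 2)
  Position 6: 'p' -> consonant (running count: 2)
  Position 7: 'a' -> vowel (running count: 3)
  Position 8: 'k' -> consonant (running count: 3)
  Position 9: 'p' -> consonant (running count: 3)
  Position 10: 'u' -> vowel (running count: 4)
  Position 11: 'g' -> consonant (running count: 4)
  Position 12: 'a' -> vowel (running count: 5)
Total vowels: 5

5


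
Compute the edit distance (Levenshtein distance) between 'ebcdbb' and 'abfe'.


Building DP table for s1='ebcdbb' (len 6) and s2='abfe' (len 4):
       a  b  f  e
    0  1  2  3  4
  e 1  1  2  3  3
  b 2  2  1  2  3
  c 3  3  2  2  3
  d 4  4  3  3  3
  b 5  5  4  4  4
  b 6  6  5  5  5
Edit distance = dp[6][4] = 5

5


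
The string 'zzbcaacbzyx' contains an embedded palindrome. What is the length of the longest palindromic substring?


Scanning 'zzbcaacbzyx' for palindromic substrings.
Substring at positions 1-8: 'zbcaacbz'.
Check: reverse('zbcaacbz') = 'zbcaacbz' -> palindrome confirmed.
Neighbouring characters ('z' / 'y') break symmetry, so it cannot extend further.
No longer palindromic substring exists; longest length = 8

8


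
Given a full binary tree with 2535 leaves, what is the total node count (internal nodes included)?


Leaf nodes (terminals): 2535
Internal nodes = n - 1 = 2535 - 1 = 2534
Total = leaves + internal = 2535 + 2534 = 5069

5069


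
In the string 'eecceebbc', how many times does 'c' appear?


Scanning 'eecceebbc' for 'c':
  Position 2: 'c' -> MATCH (count: 1)
  Position 3: 'c' -> MATCH (count: 2)
  Position 8: 'c' -> MATCH (count: 3)
Total occurrences of 'c': 3

3


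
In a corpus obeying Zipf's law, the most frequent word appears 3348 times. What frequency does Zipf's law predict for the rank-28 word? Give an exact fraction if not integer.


Zipf's law: freq(rank) = f1 / rank
f1 = 3348, rank = 28
freq = 3348 / 28
GCD(3348, 28) = 4
Simplified: 837/7

837/7


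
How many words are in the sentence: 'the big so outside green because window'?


Counting words by splitting on spaces:
  Word 1: 'the'
  Word 2: 'big'
  Word 3: 'so'
  Word 4: 'outside'
  Word 5: 'green'
  Word 6: 'because'
  Word 7: 'window'
Total words: 7

7


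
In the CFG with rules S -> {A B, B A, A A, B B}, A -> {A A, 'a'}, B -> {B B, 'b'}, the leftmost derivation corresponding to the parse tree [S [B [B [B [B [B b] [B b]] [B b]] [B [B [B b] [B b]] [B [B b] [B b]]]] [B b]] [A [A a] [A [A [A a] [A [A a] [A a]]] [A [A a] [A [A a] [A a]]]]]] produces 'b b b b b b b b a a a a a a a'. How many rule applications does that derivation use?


Every bracketed nonterminal node [X ...] in the tree is produced by exactly one rule application.
Reading the tree off as a leftmost derivation:
  Step 1: S  =>  B A   (applied S -> B A)
  Step 2: B A  =>  B B A   (applied B -> B B)
  Step 3: B B A  =>  B B B A   (applied B -> B B)
  Step 4: B B B A  =>  B B B B A   (applied B -> B B)
  Step 5: B B B B A  =>  B B B B B A   (applied B -> B B)
  Step 6: B B B B B A  =>  b B B B B A   (applied B -> b)
  Step 7: b B B B B A  =>  b b B B B A   (applied B -> b)
  Step 8: b b B B B A  =>  b b b B B A   (applied B -> b)
  Step 9: b b b B B A  =>  b b b B B B A   (applied B -> B B)
  Step 10: b b b B B B A  =>  b b b B B B B A   (applied B -> B B)
  Step 11: b b b B B B B A  =>  b b b b B B B A   (applied B -> b)
  Step 12: b b b b B B B A  =>  b b b b b B B A   (applied B -> b)
  Step 13: b b b b b B B A  =>  b b b b b B B B A   (applied B -> B B)
  Step 14: b b b b b B B B A  =>  b b b b b b B B A   (applied B -> b)
  Step 15: b b b b b b B B A  =>  b b b b b b b B A   (applied B -> b)
  Step 16: b b b b b b b B A  =>  b b b b b b b b A   (applied B -> b)
  Step 17: b b b b b b b b A  =>  b b b b b b b b A A   (applied A -> A A)
  Step 18: b b b b b b b b A A  =>  b b b b b b b b a A   (applied A -> a)
  Step 19: b b b b b b b b a A  =>  b b b b b b b b a A A   (applied A -> A A)
  Step 20: b b b b b b b b a A A  =>  b b b b b b b b a A A A   (applied A -> A A)
  Step 21: b b b b b b b b a A A A  =>  b b b b b b b b a a A A   (applied A -> a)
  Step 22: b b b b b b b b a a A A  =>  b b b b b b b b a a A A A   (applied A -> A A)
  Step 23: b b b b b b b b a a A A A  =>  b b b b b b b b a a a A A   (applied A -> a)
  Step 24: b b b b b b b b a a a A A  =>  b b b b b b b b a a a a A   (applied A -> a)
  Step 25: b b b b b b b b a a a a A  =>  b b b b b b b b a a a a A A   (applied A -> A A)
  Step 26: b b b b b b b b a a a a A A  =>  b b b b b b b b a a a a a A   (applied A -> a)
  Step 27: b b b b b b b b a a a a a A  =>  b b b b b b b b a a a a a A A   (applied A -> A A)
  Step 28: b b b b b b b b a a a a a A A  =>  b b b b b b b b a a a a a a A   (applied A -> a)
  Step 29: b b b b b b b b a a a a a a A  =>  b b b b b b b b a a a a a a a   (applied A -> a)
Final yield: b b b b b b b b a a a a a a a
Total rewrite steps: 29

29


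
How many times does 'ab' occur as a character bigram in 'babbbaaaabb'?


Scanning 'babbbaaaabb' for bigram 'ab':
  Position 0: 'ba' -> no
  Position 1: 'ab' -> MATCH
  Position 2: 'bb' -> no
  Position 3: 'bb' -> no
  Position 4: 'ba' -> no
  Position 5: 'aa' -> no
  Position 6: 'aa' -> no
  Position 7: 'aa' -> no
  Position 8: 'ab' -> MATCH
  Position 9: 'bb' -> no
Total matches: 2

2


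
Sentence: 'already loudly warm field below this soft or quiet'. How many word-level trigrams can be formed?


Word trigrams from [9] words:
  Trigram 1: (already loudly warm)
  Trigram 2: (loudly warm field)
  Trigram 3: (warm field below)
  Trigram 4: (field below this)
  Trigram 5: (below this soft)
  Trigram 6: (this soft or)
  Trigram 7: (soft or quiet)
Total word trigrams: 9 - 2 = 7

7


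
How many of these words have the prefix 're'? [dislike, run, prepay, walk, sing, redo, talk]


Checking each word for prefix 're':
  'dislike' -> no (count: 0)
  'run' -> no (count: 0)
  'prepay' -> no (count: 0)
  'walk' -> no (count: 0)
  'sing' -> no (count: 0)
  'redo' -> YES, starts with 're' (count: 1)
  'talk' -> no (count: 1)
Total with prefix 're': 1

1


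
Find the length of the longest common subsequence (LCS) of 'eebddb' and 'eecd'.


DP table for LCS of 'eebddb' and 'eecd':
       e  e  c  d
    0  0  0  0  0
  e 0  1  1  1  1
  e 0  1  2  2  2
  b 0  1  2  2  2
  d 0  1  2  2  3
  d 0  1  2  2  3
  b 0  1  2  2  3
LCS: 'eed'
LCS length = 3

3


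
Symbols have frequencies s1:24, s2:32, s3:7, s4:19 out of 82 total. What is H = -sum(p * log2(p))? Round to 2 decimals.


Computing entropy H = -sum(p_i * log2(p_i)):
  s1: p = 24/82 = 0.2927, -p*log2(p) = 0.5188
  s2: p = 32/82 = 0.3902, -p*log2(p) = 0.5298
  s3: p = 7/82 = 0.0854, -p*log2(p) = 0.3031
  s4: p = 19/82 = 0.2317, -p*log2(p) = 0.4888
H = sum of terms = 1.8405
Rounded to 2 decimals: 1.84

1.84


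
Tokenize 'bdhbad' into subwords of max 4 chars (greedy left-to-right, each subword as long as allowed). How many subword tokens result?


'bdhbad' has 6 characters.
Chunking with max size 4:
  Chunk 1: 'bdhb' (positions 0-3)
  Chunk 2: 'ad' (positions 4-5)
Total chunks: ceil(6 / 4) = 2

2


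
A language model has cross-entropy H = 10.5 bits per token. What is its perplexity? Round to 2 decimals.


Perplexity formula: PP = 2^H
H = 10.5
PP = 2^10.5
Decompose: 2^10.5 = 2^10 * 2^0.5 = 2^10 * sqrt(2)
2^10 = 1024, sqrt(2) ~ 1.4142136
PP ~ 1024 * 1.4142136 = 1448.1547264
Rounded to 2 decimals: 1448.15

1448.15


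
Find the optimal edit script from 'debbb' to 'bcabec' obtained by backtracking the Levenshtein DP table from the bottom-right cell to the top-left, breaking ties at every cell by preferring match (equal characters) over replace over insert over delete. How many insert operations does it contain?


Edit distance = 5. Backtracking from cell (5, 6) with preference match > replace > insert > delete,
then listing the resulting alignment 'debbb' -> 'bcabec' left to right:
  Step 1: insert 'b' [insertion #1]
  Step 2: replace d->c
  Step 3: replace e->a
  Step 4: keep 'b'
  Step 5: replace b->e
  Step 6: replace b->c
Total insertions: 1

1


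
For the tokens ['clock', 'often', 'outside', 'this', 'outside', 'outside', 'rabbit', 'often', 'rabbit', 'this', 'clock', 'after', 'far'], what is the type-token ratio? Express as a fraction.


Tokens: 13
Unique types: ('after', 'clock', 'far', 'often', 'outside', 'rabbit', 'this') = 7
TTR = 7/13
Already in lowest terms.

7/13


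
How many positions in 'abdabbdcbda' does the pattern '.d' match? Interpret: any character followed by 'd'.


Pattern: .d means any character followed by 'd'.
Scanning 'abdabbdcbda' position-by-position:
  Pos 0: window 'ab' -> no
  Pos 1: window 'bd' -> MATCH
  Pos 2: window 'da' -> no
  Pos 3: window 'ab' -> no
  Pos 4: window 'bb' -> no
  Pos 5: window 'bd' -> MATCH
  Pos 6: window 'dc' -> no
  Pos 7: window 'cb' -> no
  Pos 8: window 'bd' -> MATCH
  Pos 9: window 'da' -> no
  Pos 10: window 'a' -> no
Total matches: 3

3


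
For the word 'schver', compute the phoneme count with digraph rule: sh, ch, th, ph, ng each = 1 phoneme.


Parsing 'schver' greedily, digraphs first:
  's' -> consonant phoneme (phonemes so far: 1)
  'ch' -> digraph (1 consonant phoneme) (phonemes so far: 2)
  'v' -> consonant phoneme (phonemes so far: 3)
  'e' -> vowel phoneme (phonemes so far: 4)
  'r' -> consonant phoneme (phonemes so far: 5)
Total phonemes: 5

5


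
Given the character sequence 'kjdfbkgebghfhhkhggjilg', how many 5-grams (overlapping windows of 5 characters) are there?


String 'kjdfbkgebghfhhkhggjilg' has length L = 22.
Number of overlapping n-grams = L - n + 1
Substituting: 22 - 5 + 1 = 18

18


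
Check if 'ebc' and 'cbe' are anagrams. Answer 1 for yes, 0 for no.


Sort characters of 'ebc': 'bce'
Sort characters of 'cbe': 'bce'
Sorted forms match -> they ARE anagrams
Result: 1

1


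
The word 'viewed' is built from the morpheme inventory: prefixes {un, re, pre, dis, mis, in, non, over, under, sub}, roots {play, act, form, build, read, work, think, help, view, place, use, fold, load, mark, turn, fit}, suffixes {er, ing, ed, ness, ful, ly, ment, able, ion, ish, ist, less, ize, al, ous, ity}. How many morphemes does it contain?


Segmenting 'viewed' against the inventory:
  'view' -> root (morpheme 1)
  'ed' -> suffix (morpheme 2)
Total morphemes: 2

2


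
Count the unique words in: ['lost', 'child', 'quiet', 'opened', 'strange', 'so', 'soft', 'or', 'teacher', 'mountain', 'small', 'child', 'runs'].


Listing all tokens and tracking unique types:
  Token 1: 'lost' -> NEW (unique so far: 1)
  Token 2: 'child' -> NEW (unique so far: 2)
  Token 3: 'quiet' -> NEW (unique so far: 3)
  Token 4: 'opened' -> NEW (unique so far: 4)
  Token 5: 'strange' -> NEW (unique so far: 5)
  Token 6: 'so' -> NEW (unique so far: 6)
  Token 7: 'soft' -> NEW (unique so far: 7)
  Token 8: 'or' -> NEW (unique so far: 8)
  Token 9: 'teacher' -> NEW (unique so far: 9)
  Token 10: 'mountain' -> NEW (unique so far: 10)
  Token 11: 'small' -> NEW (unique so far: 11)
  Token 12: 'child' -> duplicate (unique so far: 11)
  Token 13: 'runs' -> NEW (unique so far: 12)
Unique types: ('child', 'lost', 'mountain', 'opened', 'or', 'quiet', 'runs', 'small', 'so', 'soft', 'strange', 'teacher')
Vocabulary size: 12

12


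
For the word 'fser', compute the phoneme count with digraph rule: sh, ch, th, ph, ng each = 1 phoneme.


Parsing 'fser' greedily, digraphs first:
  'f' -> consonant phoneme (phonemes so far: 1)
  's' -> consonant phoneme (phonemes so far: 2)
  'e' -> vowel phoneme (phonemes so far: 3)
  'r' -> consonant phoneme (phonemes so far: 4)
Total phonemes: 4

4


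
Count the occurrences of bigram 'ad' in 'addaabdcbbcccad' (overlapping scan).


Scanning 'addaabdcbbcccad' for bigram 'ad':
  Position 0: 'ad' -> MATCH
  Position 1: 'dd' -> no
  Position 2: 'da' -> no
  Position 3: 'aa' -> no
  Position 4: 'ab' -> no
  Position 5: 'bd' -> no
  Position 6: 'dc' -> no
  Position 7: 'cb' -> no
  Position 8: 'bb' -> no
  Position 9: 'bc' -> no
  Position 10: 'cc' -> no
  Position 11: 'cc' -> no
  Position 12: 'ca' -> no
  Position 13: 'ad' -> MATCH
Total matches: 2

2


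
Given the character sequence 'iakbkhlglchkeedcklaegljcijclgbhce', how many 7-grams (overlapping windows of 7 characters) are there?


String 'iakbkhlglchkeedcklaegljcijclgbhce' has length L = 33.
Number of overlapping n-grams = L - n + 1
Substituting: 33 - 7 + 1 = 27

27


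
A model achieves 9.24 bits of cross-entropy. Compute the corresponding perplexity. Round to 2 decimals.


Perplexity formula: PP = 2^H
H = 9.24
PP = 2^9.24
Decompose: 2^9.24 = 2^9 * 2^0.24
2^9 = 512, 2^0.24 ~ 1.1809927
PP ~ 512 * 1.1809927 = 604.6682624
Rounded to 2 decimals: 604.67

604.67


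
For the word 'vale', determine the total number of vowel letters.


Scanning each character of 'vale':
  Position 1: 'v' -> consonant (running count: 0)
  Position 2: 'a' -> vowel (running count: 1)
  Position 3: 'l' -> consonant (running count: 1)
  Position 4: 'e' -> vowel (running count: 2)
Total vowels: 2

2


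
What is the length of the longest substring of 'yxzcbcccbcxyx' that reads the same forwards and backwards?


Scanning 'yxzcbcccbcxyx' for palindromic substrings.
Substring at positions 3-9: 'cbcccbc'.
Check: reverse('cbcccbc') = 'cbcccbc' -> palindrome confirmed.
Neighbouring characters ('z' / 'x') break symmetry, so it cannot extend further.
No longer palindromic substring exists; longest length = 7

7


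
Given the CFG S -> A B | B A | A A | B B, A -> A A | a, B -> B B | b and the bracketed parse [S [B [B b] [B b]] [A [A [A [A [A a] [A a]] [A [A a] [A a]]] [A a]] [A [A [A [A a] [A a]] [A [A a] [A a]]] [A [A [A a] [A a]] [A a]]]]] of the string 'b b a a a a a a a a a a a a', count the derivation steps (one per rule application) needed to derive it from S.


Every bracketed nonterminal node [X ...] in the tree is produced by exactly one rule application.
Reading the tree off as a leftmost derivation:
  Step 1: S  =>  B A   (applied S -> B A)
  Step 2: B A  =>  B B A   (applied B -> B B)
  Step 3: B B A  =>  b B A   (applied B -> b)
  Step 4: b B A  =>  b b A   (applied B -> b)
  Step 5: b b A  =>  b b A A   (applied A -> A A)
  Step 6: b b A A  =>  b b A A A   (applied A -> A A)
  Step 7: b b A A A  =>  b b A A A A   (applied A -> A A)
  Step 8: b b A A A A  =>  b b A A A A A   (applied A -> A A)
  Step 9: b b A A A A A  =>  b b a A A A A   (applied A -> a)
  Step 10: b b a A A A A  =>  b b a a A A A   (applied A -> a)
  Step 11: b b a a A A A  =>  b b a a A A A A   (applied A -> A A)
  Step 12: b b a a A A A A  =>  b b a a a A A A   (applied A -> a)
  Step 13: b b a a a A A A  =>  b b a a a a A A   (applied A -> a)
  Step 14: b b a a a a A A  =>  b b a a a a a A   (applied A -> a)
  Step 15: b b a a a a a A  =>  b b a a a a a A A   (applied A -> A A)
  Step 16: b b a a a a a A A  =>  b b a a a a a A A A   (applied A -> A A)
  Step 17: b b a a a a a A A A  =>  b b a a a a a A A A A   (applied A -> A A)
  Step 18: b b a a a a a A A A A  =>  b b a a a a a a A A A   (applied A -> a)
  Step 19: b b a a a a a a A A A  =>  b b a a a a a a a A A   (applied A -> a)
  Step 20: b b a a a a a a a A A  =>  b b a a a a a a a A A A   (applied A -> A A)
  Step 21: b b a a a a a a a A A A  =>  b b a a a a a a a a A A   (applied A -> a)
  Step 22: b b a a a a a a a a A A  =>  b b a a a a a a a a a A   (applied A -> a)
  Step 23: b b a a a a a a a a a A  =>  b b a a a a a a a a a A A   (applied A -> A A)
  Step 24: b b a a a a a a a a a A A  =>  b b a a a a a a a a a A A A   (applied A -> A A)
  Step 25: b b a a a a a a a a a A A A  =>  b b a a a a a a a a a a A A   (applied A -> a)
  Step 26: b b a a a a a a a a a a A A  =>  b b a a a a a a a a a a a A   (applied A -> a)
  Step 27: b b a a a a a a a a a a a A  =>  b b a a a a a a a a a a a a   (applied A -> a)
Final yield: b b a a a a a a a a a a a a
Total rewrite steps: 27

27


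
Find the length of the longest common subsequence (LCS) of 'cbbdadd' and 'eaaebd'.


DP table for LCS of 'cbbdadd' and 'eaaebd':
       e  a  a  e  b  d
    0  0  0  0  0  0  0
  c 0  0  0  0  0  0  0
  b 0  0  0  0  0  1  1
  b 0  0  0  0  0  1  1
  d 0  0  0  0  0  1  2
  a 0  0  1  1  1  1  2
  d 0  0  1  1  1  1  2
  d 0  0  1  1  1  1  2
LCS: 'bd'
LCS length = 2

2


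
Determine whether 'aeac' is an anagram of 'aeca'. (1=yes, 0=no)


Sort characters of 'aeac': 'aace'
Sort characters of 'aeca': 'aace'
Sorted forms match -> they ARE anagrams
Result: 1

1


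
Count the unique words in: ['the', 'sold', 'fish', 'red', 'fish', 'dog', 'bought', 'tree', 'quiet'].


Listing all tokens and tracking unique types:
  Token 1: 'the' -> NEW (unique so far: 1)
  Token 2: 'sold' -> NEW (unique so far: 2)
  Token 3: 'fish' -> NEW (unique so far: 3)
  Token 4: 'red' -> NEW (unique so far: 4)
  Token 5: 'fish' -> duplicate (unique so far: 4)
  Token 6: 'dog' -> NEW (unique so far: 5)
  Token 7: 'bought' -> NEW (unique so far: 6)
  Token 8: 'tree' -> NEW (unique so far: 7)
  Token 9: 'quiet' -> NEW (unique so far: 8)
Unique types: ('bought', 'dog', 'fish', 'quiet', 'red', 'sold', 'the', 'tree')
Vocabulary size: 8

8
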